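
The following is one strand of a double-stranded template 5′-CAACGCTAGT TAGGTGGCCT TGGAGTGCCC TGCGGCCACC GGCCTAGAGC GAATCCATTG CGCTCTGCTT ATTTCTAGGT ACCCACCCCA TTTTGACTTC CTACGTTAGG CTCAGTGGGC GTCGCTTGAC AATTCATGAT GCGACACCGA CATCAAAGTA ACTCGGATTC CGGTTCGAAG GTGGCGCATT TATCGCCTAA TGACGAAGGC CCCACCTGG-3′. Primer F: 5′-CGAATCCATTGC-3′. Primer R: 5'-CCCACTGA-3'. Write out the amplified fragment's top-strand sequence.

Scanning the template, CGAATCCATTGC occurs at positions 50–61; this primer anneals to the bottom strand there with its 3' end pointing downstream.
Reverse complement of the reverse primer: TCAGTGGG. This occurs on the top strand at positions 112–119.
The product is the template from position 50 through 119 (70 bp).

5'-CGAATCCATTGCGCTCTGCTTATTTCTAGGTACCCACCCCATTTTGACTTCCTACGTTAGGCTCAGTGGG-3'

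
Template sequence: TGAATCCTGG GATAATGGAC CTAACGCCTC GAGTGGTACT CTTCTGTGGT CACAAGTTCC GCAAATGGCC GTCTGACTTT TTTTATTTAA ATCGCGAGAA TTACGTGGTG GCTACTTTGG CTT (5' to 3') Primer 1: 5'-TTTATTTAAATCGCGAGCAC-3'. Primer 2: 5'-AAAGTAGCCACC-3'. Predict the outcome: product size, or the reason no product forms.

Primer 1 (TTTATTTAAATCGCGAGCAC) does not match the top strand, and its reverse complement GTGCTCGCGATTTAAATAAA does not match either.
With no annealing site for primer 1, no amplification occurs.

No product — primer 1 has no binding site in the template.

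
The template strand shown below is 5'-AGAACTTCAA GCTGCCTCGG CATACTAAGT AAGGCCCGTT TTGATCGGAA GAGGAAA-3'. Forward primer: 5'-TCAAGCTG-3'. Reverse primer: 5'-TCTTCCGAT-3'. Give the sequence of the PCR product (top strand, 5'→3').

5'-TCAAGCTGCCTCGGCATACTAAGTAAGGCCCGTTTTGATCGGAAGA-3'

Scanning the template, TCAAGCTG occurs at positions 7–14; this primer anneals to the bottom strand there with its 3' end pointing downstream.
Reverse complement of the reverse primer: ATCGGAAGA. This occurs on the top strand at positions 44–52.
The product is the template from position 7 through 52 (46 bp).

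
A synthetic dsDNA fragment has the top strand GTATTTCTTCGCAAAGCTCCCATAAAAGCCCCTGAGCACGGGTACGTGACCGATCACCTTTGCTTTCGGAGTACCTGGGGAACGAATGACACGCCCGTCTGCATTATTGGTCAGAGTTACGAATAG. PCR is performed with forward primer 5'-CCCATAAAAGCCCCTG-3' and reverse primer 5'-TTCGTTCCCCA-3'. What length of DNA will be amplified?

Forward primer CCCATAAAAGCCCCTG is found on the top strand at positions 19–34.
Taking the reverse complement of TTCGTTCCCCA gives TGGGGAACGAA, found at positions 76–86 on the template; the primer anneals here to the top strand with its 3' end pointing upstream.
Product length = (reverse-primer end) − (forward-primer start) + 1 = 86 − 19 + 1 = 68 bp.

68 bp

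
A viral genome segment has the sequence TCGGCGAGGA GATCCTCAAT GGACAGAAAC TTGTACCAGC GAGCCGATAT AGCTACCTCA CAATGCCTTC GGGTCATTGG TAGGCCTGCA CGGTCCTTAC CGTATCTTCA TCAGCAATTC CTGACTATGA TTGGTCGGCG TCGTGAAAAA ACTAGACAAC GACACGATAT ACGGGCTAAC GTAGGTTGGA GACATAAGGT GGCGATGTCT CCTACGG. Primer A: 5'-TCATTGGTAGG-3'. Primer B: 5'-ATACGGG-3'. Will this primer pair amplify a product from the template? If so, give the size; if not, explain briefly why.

No product — both primers anneal to the same strand and extend in the same direction.

Primer A (TCATTGGTAGG) matches the top strand at positions 74–84 (3' end points downstream).
Primer B (ATACGGG) also matches the top strand directly, at positions 169–175 — its reverse complement CCCGTAT is not present.
Both primers anneal to the bottom strand with 3' ends pointing the same way, so neither can prime synthesis back toward the other.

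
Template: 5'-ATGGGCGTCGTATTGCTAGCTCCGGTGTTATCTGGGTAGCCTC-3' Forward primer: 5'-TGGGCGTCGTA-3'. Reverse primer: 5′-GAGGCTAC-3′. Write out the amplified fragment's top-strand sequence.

Scanning the template, TGGGCGTCGTA occurs at positions 2–12; this primer anneals to the bottom strand there with its 3' end pointing downstream.
The reverse primer's reverse complement is GTAGCCTC, which matches the template at positions 36–43.
The product is the template from position 2 through 43 (42 bp).

5'-TGGGCGTCGTATTGCTAGCTCCGGTGTTATCTGGGTAGCCTC-3'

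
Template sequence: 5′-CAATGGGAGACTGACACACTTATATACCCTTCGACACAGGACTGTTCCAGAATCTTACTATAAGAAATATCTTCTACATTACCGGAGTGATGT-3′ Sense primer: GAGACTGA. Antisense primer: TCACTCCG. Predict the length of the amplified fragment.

84 bp

Scanning the template, GAGACTGA occurs at positions 7–14; this primer anneals to the bottom strand there with its 3' end pointing downstream.
Reverse complement of the reverse primer: CGGAGTGA. This occurs on the top strand at positions 83–90.
Product length = (reverse-primer end) − (forward-primer start) + 1 = 90 − 7 + 1 = 84 bp.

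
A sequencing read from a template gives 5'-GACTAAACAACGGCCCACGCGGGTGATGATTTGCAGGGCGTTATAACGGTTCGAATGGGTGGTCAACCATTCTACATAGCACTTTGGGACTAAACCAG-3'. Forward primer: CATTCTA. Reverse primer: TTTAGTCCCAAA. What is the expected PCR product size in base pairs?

27 bp

Forward primer CATTCTA is found on the top strand at positions 68–74.
Reverse complement of the reverse primer: TTTGGGACTAAA. This occurs on the top strand at positions 83–94.
Amplicon spans positions 68–94: 27 bp.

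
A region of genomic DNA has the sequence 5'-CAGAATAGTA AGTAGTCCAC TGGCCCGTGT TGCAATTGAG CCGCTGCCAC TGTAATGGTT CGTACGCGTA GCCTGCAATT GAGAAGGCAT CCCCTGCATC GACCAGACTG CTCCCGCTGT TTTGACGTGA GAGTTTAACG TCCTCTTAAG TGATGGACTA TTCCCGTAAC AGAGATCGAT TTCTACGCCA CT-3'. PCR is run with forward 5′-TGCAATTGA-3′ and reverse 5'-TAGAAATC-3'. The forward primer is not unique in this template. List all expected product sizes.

The forward primer TGCAATTGA matches the top strand at positions 31–39, 74–82.
The reverse primer's reverse complement is GATTTCTA, matching at positions 178–185.
Each forward site pairs with the reverse site to give a product ending at position 185: sizes 155, 112 bp.

155 bp, 112 bp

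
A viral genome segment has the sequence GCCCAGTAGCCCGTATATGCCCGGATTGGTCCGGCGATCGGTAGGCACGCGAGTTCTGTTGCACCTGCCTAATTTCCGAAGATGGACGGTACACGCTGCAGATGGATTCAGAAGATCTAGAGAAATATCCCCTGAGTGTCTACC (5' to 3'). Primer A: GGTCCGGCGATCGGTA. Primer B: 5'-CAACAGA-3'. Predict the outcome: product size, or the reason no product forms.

Primer A (GGTCCGGCGATCGGTA) matches the top strand at positions 28–43; it acts as a forward primer.
Primer B's reverse complement is TCTGTTG, matching the top strand at positions 55–61; it acts as a reverse primer.
The 3' ends face each other across positions 28–61, giving a 34 bp product.

Yes — a 34 bp product.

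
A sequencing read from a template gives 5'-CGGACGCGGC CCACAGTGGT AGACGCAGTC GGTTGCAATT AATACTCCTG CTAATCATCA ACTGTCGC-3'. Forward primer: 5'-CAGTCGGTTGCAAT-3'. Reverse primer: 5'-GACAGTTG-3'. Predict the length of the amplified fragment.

Scanning the template, CAGTCGGTTGCAAT occurs at positions 26–39; this primer anneals to the bottom strand there with its 3' end pointing downstream.
Reverse complement of the reverse primer: CAACTGTC. This occurs on the top strand at positions 59–66.
Product length = (reverse-primer end) − (forward-primer start) + 1 = 66 − 26 + 1 = 41 bp.

41 bp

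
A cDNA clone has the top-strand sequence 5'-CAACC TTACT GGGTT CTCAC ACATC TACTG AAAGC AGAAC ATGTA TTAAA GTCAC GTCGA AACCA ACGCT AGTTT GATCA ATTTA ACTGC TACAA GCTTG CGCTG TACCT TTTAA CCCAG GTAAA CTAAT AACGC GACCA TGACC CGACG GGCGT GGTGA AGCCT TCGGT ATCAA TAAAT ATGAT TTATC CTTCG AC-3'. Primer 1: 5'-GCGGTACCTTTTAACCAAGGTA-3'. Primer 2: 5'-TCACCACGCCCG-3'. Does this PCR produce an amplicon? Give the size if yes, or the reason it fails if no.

Primer 1 (GCGGTACCTTTTAACCAAGGTA) does not match the top strand, and its reverse complement TACCTTGGTTAAAAGGTACCGC does not match either.
With no annealing site for primer 1, no amplification occurs.

No product — primer 1 has no binding site in the template.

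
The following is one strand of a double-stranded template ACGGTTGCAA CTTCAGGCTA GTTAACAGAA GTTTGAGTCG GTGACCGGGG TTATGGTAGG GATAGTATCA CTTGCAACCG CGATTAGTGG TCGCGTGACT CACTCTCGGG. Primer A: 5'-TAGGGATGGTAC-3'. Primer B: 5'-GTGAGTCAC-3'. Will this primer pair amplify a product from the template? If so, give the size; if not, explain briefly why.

No product — primer A has no binding site in the template.

Primer A (TAGGGATGGTAC) does not match the top strand, and its reverse complement GTACCATCCCTA does not match either.
With no annealing site for primer A, no amplification occurs.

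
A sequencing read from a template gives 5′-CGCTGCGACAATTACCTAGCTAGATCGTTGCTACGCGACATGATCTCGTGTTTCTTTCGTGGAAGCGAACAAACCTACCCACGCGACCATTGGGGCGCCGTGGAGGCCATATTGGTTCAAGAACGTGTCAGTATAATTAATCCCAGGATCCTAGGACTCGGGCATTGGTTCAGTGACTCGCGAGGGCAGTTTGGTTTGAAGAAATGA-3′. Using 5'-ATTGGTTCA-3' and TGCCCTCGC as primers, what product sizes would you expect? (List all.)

78 bp, 25 bp

The forward primer ATTGGTTCA matches the top strand at positions 111–119, 164–172.
The reverse primer's reverse complement is GCGAGGGCA, matching at positions 180–188.
Each forward site pairs with the reverse site to give a product ending at position 188: sizes 78, 25 bp.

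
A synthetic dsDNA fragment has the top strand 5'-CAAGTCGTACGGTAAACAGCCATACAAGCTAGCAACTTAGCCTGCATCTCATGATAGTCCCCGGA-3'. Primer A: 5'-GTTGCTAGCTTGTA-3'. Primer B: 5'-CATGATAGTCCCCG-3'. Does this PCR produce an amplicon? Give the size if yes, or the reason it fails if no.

Primer A (GTTGCTAGCTTGTA) has reverse complement TACAAGCTAGCAAC, which matches the top strand at positions 23–36; primer A anneals to the top strand there with its 3' end pointing upstream toward position 23.
Primer B (CATGATAGTCCCCG) matches the top strand directly at positions 50–63; it anneals to the bottom strand with its 3' end pointing downstream toward position 63.
The 3' ends diverge (primer A extends toward position 1, primer B toward position 65), so the primers never converge on a shared product.

No product — the primers' 3' ends point away from each other.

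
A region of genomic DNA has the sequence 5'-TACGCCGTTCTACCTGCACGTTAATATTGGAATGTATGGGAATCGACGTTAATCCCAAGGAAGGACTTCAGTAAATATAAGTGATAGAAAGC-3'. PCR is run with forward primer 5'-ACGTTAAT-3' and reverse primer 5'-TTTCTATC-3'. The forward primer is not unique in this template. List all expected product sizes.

The forward primer ACGTTAAT matches the top strand at positions 18–25, 46–53.
The reverse primer's reverse complement is GATAGAAA, matching at positions 83–90.
Each forward site pairs with the reverse site to give a product ending at position 90: sizes 73, 45 bp.

73 bp, 45 bp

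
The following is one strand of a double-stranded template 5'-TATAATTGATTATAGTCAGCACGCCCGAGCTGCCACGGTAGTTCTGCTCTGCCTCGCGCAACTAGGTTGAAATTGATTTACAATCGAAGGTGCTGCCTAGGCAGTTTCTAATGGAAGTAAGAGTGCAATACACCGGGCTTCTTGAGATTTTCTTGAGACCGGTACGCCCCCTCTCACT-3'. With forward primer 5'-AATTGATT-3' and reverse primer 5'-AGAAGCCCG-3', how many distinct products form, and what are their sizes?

The forward primer AATTGATT matches the top strand at positions 4–11, 71–78.
The reverse primer's reverse complement is CGGGCTTCT, matching at positions 134–142.
Each forward site pairs with the reverse site to give a product ending at position 142: sizes 139, 72 bp.

Two products: 139 bp, 72 bp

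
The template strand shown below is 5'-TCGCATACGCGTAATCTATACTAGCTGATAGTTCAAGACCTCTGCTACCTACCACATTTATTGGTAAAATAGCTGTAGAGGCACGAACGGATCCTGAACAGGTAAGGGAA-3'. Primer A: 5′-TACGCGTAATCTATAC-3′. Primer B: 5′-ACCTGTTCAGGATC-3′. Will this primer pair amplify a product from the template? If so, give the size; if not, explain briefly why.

Yes — a 98 bp product.

Primer A (TACGCGTAATCTATAC) matches the top strand at positions 6–21; it acts as a forward primer.
Primer B's reverse complement is GATCCTGAACAGGT, matching the top strand at positions 90–103; it acts as a reverse primer.
The 3' ends face each other across positions 6–103, giving a 98 bp product.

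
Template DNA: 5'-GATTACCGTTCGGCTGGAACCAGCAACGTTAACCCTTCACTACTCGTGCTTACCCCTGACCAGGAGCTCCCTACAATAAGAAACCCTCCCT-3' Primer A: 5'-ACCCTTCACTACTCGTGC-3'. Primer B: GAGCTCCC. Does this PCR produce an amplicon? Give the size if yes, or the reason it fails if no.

No product — both primers anneal to the same strand and extend in the same direction.

Primer A (ACCCTTCACTACTCGTGC) matches the top strand at positions 32–49 (3' end points downstream).
Primer B (GAGCTCCC) also matches the top strand directly, at positions 64–71 — its reverse complement GGGAGCTC is not present.
Both primers anneal to the bottom strand with 3' ends pointing the same way, so neither can prime synthesis back toward the other.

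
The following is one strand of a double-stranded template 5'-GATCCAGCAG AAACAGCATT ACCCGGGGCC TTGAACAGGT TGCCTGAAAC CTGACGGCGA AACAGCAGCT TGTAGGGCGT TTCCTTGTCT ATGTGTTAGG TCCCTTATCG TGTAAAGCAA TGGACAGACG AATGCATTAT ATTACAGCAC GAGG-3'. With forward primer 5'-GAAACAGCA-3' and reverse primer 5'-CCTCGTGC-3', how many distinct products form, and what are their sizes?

The forward primer GAAACAGCA matches the top strand at positions 10–18, 59–67.
The reverse primer's reverse complement is GCACGAGG, matching at positions 147–154.
Each forward site pairs with the reverse site to give a product ending at position 154: sizes 145, 96 bp.

Two products: 145 bp, 96 bp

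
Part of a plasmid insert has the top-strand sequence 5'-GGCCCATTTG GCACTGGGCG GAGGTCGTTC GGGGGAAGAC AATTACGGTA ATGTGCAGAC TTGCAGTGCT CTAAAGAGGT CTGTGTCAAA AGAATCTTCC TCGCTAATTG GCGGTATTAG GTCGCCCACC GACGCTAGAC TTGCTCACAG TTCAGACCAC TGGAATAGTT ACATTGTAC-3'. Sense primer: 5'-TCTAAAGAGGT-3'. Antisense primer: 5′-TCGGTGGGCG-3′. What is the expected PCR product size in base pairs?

63 bp

The forward primer matches the template at positions 70–80.
The reverse primer's reverse complement is CGCCCACCGA, which matches the template at positions 123–132.
Amplicon spans positions 70–132: 63 bp.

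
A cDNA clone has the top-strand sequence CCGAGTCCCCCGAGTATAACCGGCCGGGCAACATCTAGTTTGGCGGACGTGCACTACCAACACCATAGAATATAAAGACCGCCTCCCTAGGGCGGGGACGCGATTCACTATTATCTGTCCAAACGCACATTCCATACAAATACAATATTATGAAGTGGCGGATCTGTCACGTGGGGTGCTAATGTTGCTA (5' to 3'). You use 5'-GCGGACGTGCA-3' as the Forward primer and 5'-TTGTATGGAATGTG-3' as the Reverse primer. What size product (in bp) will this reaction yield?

97 bp

Forward primer GCGGACGTGCA is found on the top strand at positions 43–53.
The reverse primer's reverse complement is CACATTCCATACAA, which matches the template at positions 126–139.
Amplicon spans positions 43–139: 97 bp.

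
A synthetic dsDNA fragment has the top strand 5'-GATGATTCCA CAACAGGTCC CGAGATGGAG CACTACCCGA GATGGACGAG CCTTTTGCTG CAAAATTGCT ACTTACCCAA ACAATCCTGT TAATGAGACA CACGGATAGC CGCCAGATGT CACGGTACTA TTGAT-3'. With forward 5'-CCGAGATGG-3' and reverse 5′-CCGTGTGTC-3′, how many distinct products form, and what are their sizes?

Two products: 86 bp, 69 bp

The forward primer CCGAGATGG matches the top strand at positions 20–28, 37–45.
The reverse primer's reverse complement is GACACACGG, matching at positions 97–105.
Each forward site pairs with the reverse site to give a product ending at position 105: sizes 86, 69 bp.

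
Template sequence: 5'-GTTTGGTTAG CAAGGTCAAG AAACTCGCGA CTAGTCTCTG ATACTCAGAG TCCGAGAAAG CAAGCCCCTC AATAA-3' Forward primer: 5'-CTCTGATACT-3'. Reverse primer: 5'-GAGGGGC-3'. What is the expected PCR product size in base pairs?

Scanning the template, CTCTGATACT occurs at positions 36–45; this primer anneals to the bottom strand there with its 3' end pointing downstream.
The reverse primer's reverse complement is GCCCCTC, which matches the template at positions 64–70.
Product length = (reverse-primer end) − (forward-primer start) + 1 = 70 − 36 + 1 = 35 bp.

35 bp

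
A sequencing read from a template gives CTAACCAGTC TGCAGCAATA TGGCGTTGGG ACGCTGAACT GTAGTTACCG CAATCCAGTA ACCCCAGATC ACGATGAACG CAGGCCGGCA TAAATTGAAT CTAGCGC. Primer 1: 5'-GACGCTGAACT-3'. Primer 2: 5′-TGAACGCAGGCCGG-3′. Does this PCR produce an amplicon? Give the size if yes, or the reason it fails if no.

No product — both primers anneal to the same strand and extend in the same direction.

Primer 1 (GACGCTGAACT) matches the top strand at positions 30–40 (3' end points downstream).
Primer 2 (TGAACGCAGGCCGG) also matches the top strand directly, at positions 75–88 — its reverse complement CCGGCCTGCGTTCA is not present.
Both primers anneal to the bottom strand with 3' ends pointing the same way, so neither can prime synthesis back toward the other.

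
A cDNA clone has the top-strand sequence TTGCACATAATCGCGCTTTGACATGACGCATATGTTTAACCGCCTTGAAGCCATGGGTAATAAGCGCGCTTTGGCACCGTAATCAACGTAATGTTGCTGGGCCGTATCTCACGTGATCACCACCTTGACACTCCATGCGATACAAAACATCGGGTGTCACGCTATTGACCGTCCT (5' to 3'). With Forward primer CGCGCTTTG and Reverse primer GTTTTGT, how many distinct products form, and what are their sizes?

Two products: 137 bp, 84 bp

The forward primer CGCGCTTTG matches the top strand at positions 12–20, 65–73.
The reverse primer's reverse complement is ACAAAAC, matching at positions 142–148.
Each forward site pairs with the reverse site to give a product ending at position 148: sizes 137, 84 bp.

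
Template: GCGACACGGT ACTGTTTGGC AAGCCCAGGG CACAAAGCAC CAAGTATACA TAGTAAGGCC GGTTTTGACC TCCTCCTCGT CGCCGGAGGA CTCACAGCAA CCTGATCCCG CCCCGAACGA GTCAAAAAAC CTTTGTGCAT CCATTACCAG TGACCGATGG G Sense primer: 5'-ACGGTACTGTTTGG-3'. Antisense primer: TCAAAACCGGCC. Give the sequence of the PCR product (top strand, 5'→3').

Scanning the template, ACGGTACTGTTTGG occurs at positions 6–19; this primer anneals to the bottom strand there with its 3' end pointing downstream.
Taking the reverse complement of TCAAAACCGGCC gives GGCCGGTTTTGA, found at positions 57–68 on the template; the primer anneals here to the top strand with its 3' end pointing upstream.
The product is the template from position 6 through 68 (63 bp).

5'-ACGGTACTGTTTGGCAAGCCCAGGGCACAAAGCACCAAGTATACATAGTAAGGCCGGTTTTGA-3'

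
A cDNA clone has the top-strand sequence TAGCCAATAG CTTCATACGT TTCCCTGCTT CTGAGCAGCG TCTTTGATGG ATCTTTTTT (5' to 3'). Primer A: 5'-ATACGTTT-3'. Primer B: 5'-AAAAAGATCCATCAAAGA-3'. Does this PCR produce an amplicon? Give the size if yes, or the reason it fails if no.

Yes — a 44 bp product.

Primer A (ATACGTTT) matches the top strand at positions 15–22; it acts as a forward primer.
Primer B's reverse complement is TCTTTGATGGATCTTTTT, matching the top strand at positions 41–58; it acts as a reverse primer.
The 3' ends face each other across positions 15–58, giving a 44 bp product.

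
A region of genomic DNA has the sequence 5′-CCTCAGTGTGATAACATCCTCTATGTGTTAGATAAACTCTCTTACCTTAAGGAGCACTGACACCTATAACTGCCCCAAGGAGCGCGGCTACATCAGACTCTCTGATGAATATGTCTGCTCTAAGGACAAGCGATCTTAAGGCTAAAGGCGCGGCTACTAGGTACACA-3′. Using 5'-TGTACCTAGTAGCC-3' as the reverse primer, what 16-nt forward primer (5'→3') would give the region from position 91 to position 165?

The reverse primer's reverse complement GGCTACTAGGTACA matches the template at positions 152–165; the product starts at position 91.
The forward primer is identical to the top strand over positions 91–106: CATCAGACTCTCTGAT.

5'-CATCAGACTCTCTGAT-3'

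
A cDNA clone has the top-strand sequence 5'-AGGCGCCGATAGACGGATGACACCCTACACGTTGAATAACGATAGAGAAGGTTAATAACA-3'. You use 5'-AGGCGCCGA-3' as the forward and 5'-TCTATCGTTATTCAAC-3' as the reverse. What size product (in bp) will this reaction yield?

46 bp

Forward primer AGGCGCCGA is found on the top strand at positions 1–9.
The reverse primer's reverse complement is GTTGAATAACGATAGA, which matches the template at positions 31–46.
The product runs from position 1 to position 46, so its length is 46 − 1 + 1 = 46 bp.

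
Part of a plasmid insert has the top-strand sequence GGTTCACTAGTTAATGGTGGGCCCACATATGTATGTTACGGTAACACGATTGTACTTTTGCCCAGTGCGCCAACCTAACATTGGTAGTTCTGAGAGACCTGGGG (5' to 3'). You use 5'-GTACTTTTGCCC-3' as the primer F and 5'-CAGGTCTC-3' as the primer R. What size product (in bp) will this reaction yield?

The forward primer matches the template at positions 52–63.
The reverse primer's reverse complement is GAGACCTG, which matches the template at positions 94–101.
The product runs from position 52 to position 101, so its length is 101 − 52 + 1 = 50 bp.

50 bp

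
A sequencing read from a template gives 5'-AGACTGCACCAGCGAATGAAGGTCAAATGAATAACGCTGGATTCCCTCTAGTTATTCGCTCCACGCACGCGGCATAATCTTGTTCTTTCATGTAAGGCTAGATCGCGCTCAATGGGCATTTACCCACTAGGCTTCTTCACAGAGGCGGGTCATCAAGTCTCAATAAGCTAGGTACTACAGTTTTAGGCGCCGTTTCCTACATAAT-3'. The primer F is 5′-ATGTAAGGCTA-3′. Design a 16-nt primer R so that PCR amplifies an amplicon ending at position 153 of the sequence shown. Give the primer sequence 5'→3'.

5'-ATGACCCGCCTCTGTG-3'

The forward primer binds at positions 90–100; the product's 3' end on the top strand is position 153.
The reverse primer anneals to the top strand over positions 138–153, i.e. to CACAGAGGCGGGTCAT.
Its sequence written 5'→3' is the reverse complement: ATGACCCGCCTCTGTG.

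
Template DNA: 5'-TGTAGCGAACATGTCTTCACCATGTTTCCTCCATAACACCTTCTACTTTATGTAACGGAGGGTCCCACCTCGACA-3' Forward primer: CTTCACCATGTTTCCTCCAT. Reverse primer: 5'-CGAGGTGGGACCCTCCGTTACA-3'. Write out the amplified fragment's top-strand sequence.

Scanning the template, CTTCACCATGTTTCCTCCAT occurs at positions 15–34; this primer anneals to the bottom strand there with its 3' end pointing downstream.
The reverse primer's reverse complement is TGTAACGGAGGGTCCCACCTCG, which matches the template at positions 51–72.
The product is the template from position 15 through 72 (58 bp).

5'-CTTCACCATGTTTCCTCCATAACACCTTCTACTTTATGTAACGGAGGGTCCCACCTCG-3'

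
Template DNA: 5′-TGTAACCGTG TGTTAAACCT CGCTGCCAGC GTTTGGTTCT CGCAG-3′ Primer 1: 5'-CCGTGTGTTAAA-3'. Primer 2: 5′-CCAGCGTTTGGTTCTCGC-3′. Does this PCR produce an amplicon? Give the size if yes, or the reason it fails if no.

No product — both primers anneal to the same strand and extend in the same direction.

Primer 1 (CCGTGTGTTAAA) matches the top strand at positions 6–17 (3' end points downstream).
Primer 2 (CCAGCGTTTGGTTCTCGC) also matches the top strand directly, at positions 26–43 — its reverse complement GCGAGAACCAAACGCTGG is not present.
Both primers anneal to the bottom strand with 3' ends pointing the same way, so neither can prime synthesis back toward the other.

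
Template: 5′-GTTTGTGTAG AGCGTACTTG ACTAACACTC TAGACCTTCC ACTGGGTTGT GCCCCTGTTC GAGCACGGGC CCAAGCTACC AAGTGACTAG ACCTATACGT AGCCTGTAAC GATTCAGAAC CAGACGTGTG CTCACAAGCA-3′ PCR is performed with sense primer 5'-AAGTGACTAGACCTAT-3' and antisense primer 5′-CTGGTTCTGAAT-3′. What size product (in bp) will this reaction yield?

Scanning the template, AAGTGACTAGACCTAT occurs at positions 81–96; this primer anneals to the bottom strand there with its 3' end pointing downstream.
Taking the reverse complement of CTGGTTCTGAAT gives ATTCAGAACCAG, found at positions 112–123 on the template; the primer anneals here to the top strand with its 3' end pointing upstream.
Amplicon spans positions 81–123: 43 bp.

43 bp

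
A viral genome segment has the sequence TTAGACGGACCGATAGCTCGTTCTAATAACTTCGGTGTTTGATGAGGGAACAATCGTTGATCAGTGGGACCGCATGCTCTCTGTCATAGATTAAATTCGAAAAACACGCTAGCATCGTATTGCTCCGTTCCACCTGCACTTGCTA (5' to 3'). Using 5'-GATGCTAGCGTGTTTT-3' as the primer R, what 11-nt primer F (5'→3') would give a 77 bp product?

5'-TGATGAGGGAA-3'

The reverse primer's reverse complement AAAACACGCTAGCATC matches the template at positions 101–116, so the product ends at position 116.
A 77 bp product then starts at position 116 − 77 + 1 = 40.
The forward primer is identical to the top strand there: TGATGAGGGAA.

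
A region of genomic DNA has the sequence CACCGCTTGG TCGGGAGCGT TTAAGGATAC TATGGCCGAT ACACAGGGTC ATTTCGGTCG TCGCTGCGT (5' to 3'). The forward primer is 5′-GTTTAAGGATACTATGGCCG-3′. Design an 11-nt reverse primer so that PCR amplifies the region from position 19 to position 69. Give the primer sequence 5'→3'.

5'-ACGCAGCGACG-3'

The product's 3' end on the top strand is position 69.
The reverse primer anneals to the top strand over positions 59–69, i.e. to CGTCGCTGCGT.
Its sequence written 5'→3' is the reverse complement: ACGCAGCGACG.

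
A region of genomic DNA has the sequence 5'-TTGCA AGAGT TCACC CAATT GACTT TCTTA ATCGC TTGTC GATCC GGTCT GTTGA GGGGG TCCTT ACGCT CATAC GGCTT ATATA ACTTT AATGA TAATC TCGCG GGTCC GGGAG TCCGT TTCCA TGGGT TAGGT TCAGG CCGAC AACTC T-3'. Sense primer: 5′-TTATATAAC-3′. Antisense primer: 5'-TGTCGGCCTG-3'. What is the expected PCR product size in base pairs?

Forward primer TTATATAAC is found on the top strand at positions 79–87.
The reverse primer's reverse complement is CAGGCCGACA, which matches the template at positions 137–146.
Amplicon spans positions 79–146: 68 bp.

68 bp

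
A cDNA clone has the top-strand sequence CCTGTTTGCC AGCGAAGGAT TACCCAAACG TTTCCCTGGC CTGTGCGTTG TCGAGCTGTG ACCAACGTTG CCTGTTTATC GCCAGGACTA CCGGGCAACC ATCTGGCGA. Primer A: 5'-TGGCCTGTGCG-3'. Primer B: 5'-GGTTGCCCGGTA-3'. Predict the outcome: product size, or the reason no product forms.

Yes — a 64 bp product.

Primer A (TGGCCTGTGCG) matches the top strand at positions 37–47; it acts as a forward primer.
Primer B's reverse complement is TACCGGGCAACC, matching the top strand at positions 89–100; it acts as a reverse primer.
The 3' ends face each other across positions 37–100, giving a 64 bp product.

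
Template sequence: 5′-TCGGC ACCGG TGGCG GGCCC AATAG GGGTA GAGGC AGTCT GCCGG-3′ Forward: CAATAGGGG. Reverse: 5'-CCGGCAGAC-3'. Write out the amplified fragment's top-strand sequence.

Scanning the template, CAATAGGGG occurs at positions 20–28; this primer anneals to the bottom strand there with its 3' end pointing downstream.
Reverse complement of the reverse primer: GTCTGCCGG. This occurs on the top strand at positions 37–45.
The product is the template from position 20 through 45 (26 bp).

5'-CAATAGGGGTAGAGGCAGTCTGCCGG-3'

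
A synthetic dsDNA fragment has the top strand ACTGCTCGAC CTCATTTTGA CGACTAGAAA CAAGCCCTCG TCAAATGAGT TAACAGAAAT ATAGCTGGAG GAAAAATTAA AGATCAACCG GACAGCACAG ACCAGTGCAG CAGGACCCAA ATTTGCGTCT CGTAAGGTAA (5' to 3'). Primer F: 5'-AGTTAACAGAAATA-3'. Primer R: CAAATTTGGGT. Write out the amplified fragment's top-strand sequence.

5'-AGTTAACAGAAATATAGCTGGAGGAAAAATTAAAGATCAACCGGACAGCACAGACCAGTGCAGCAGGACCCAAATTTG-3'

Scanning the template, AGTTAACAGAAATA occurs at positions 48–61; this primer anneals to the bottom strand there with its 3' end pointing downstream.
Taking the reverse complement of CAAATTTGGGT gives ACCCAAATTTG, found at positions 115–125 on the template; the primer anneals here to the top strand with its 3' end pointing upstream.
The product is the template from position 48 through 125 (78 bp).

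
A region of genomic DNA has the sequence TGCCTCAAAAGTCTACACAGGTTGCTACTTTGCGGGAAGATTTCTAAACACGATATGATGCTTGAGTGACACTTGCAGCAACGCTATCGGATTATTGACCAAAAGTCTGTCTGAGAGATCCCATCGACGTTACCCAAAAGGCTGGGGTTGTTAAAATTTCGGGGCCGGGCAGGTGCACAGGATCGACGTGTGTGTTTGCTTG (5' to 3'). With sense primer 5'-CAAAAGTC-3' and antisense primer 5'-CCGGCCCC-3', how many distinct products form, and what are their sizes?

Two products: 163 bp, 69 bp

The forward primer CAAAAGTC matches the top strand at positions 6–13, 100–107.
The reverse primer's reverse complement is GGGGCCGG, matching at positions 161–168.
Each forward site pairs with the reverse site to give a product ending at position 168: sizes 163, 69 bp.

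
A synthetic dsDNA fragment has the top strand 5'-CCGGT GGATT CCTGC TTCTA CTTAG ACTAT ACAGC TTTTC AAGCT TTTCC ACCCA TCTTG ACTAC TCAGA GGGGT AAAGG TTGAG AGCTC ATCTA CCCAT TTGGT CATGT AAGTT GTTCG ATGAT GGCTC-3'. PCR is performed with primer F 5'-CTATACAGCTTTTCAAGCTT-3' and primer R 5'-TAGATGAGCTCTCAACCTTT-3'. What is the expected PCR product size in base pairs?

Scanning the template, CTATACAGCTTTTCAAGCTT occurs at positions 27–46; this primer anneals to the bottom strand there with its 3' end pointing downstream.
The reverse primer's reverse complement is AAAGGTTGAGAGCTCATCTA, which matches the template at positions 76–95.
Product length = (reverse-primer end) − (forward-primer start) + 1 = 95 − 27 + 1 = 69 bp.

69 bp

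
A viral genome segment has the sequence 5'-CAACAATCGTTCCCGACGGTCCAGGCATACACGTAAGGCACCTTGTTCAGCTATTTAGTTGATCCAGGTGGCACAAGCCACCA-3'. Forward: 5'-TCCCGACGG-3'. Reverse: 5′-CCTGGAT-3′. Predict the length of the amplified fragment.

Forward primer TCCCGACGG is found on the top strand at positions 11–19.
Taking the reverse complement of CCTGGAT gives ATCCAGG, found at positions 62–68 on the template; the primer anneals here to the top strand with its 3' end pointing upstream.
Product length = (reverse-primer end) − (forward-primer start) + 1 = 68 − 11 + 1 = 58 bp.

58 bp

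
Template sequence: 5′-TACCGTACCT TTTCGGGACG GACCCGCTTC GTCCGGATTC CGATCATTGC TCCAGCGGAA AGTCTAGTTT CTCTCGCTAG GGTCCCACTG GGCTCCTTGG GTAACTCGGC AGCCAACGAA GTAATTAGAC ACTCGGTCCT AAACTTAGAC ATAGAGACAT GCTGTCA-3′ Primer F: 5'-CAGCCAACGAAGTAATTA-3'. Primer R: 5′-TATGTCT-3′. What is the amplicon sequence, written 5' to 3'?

5'-CAGCCAACGAAGTAATTAGACACTCGGTCCTAAACTTAGACATA-3'

The forward primer matches the template at positions 110–127.
Reverse complement of the reverse primer: AGACATA. This occurs on the top strand at positions 147–153.
The product is the template from position 110 through 153 (44 bp).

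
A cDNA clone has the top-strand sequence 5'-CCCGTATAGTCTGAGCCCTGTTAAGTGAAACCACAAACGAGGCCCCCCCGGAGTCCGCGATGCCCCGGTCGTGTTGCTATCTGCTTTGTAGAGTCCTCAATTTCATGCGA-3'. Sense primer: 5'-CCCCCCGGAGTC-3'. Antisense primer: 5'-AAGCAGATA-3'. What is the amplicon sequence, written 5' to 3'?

The forward primer matches the template at positions 44–55.
Taking the reverse complement of AAGCAGATA gives TATCTGCTT, found at positions 78–86 on the template; the primer anneals here to the top strand with its 3' end pointing upstream.
The product is the template from position 44 through 86 (43 bp).

5'-CCCCCCGGAGTCCGCGATGCCCCGGTCGTGTTGCTATCTGCTT-3'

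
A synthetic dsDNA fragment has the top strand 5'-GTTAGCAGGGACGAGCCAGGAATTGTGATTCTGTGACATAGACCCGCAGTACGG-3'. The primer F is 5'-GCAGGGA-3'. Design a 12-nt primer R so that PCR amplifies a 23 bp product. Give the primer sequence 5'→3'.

5'-CACAATTCCTGG-3'

The forward primer binds at positions 5–11, so a 23 bp product ends at position 5 + 23 − 1 = 27.
The reverse primer anneals to the top strand over positions 16–27, i.e. to CCAGGAATTGTG.
Its sequence written 5'→3' is the reverse complement: CACAATTCCTGG.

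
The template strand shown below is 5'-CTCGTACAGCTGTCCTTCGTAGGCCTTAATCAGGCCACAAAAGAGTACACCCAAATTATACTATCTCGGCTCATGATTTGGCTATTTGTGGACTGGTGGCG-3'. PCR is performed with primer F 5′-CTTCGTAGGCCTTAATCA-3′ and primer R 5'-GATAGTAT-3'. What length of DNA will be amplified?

51 bp

The forward primer matches the template at positions 15–32.
Taking the reverse complement of GATAGTAT gives ATACTATC, found at positions 58–65 on the template; the primer anneals here to the top strand with its 3' end pointing upstream.
Amplicon spans positions 15–65: 51 bp.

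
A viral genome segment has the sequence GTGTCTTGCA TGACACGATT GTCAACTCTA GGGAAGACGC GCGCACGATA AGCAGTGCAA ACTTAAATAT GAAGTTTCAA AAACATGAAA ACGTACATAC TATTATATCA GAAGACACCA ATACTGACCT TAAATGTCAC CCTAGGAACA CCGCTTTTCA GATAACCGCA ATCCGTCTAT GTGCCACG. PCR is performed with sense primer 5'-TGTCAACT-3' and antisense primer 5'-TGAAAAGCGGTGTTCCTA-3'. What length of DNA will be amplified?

Forward primer TGTCAACT is found on the top strand at positions 20–27.
Taking the reverse complement of TGAAAAGCGGTGTTCCTA gives TAGGAACACCGCTTTTCA, found at positions 143–160 on the template; the primer anneals here to the top strand with its 3' end pointing upstream.
Product length = (reverse-primer end) − (forward-primer start) + 1 = 160 − 20 + 1 = 141 bp.

141 bp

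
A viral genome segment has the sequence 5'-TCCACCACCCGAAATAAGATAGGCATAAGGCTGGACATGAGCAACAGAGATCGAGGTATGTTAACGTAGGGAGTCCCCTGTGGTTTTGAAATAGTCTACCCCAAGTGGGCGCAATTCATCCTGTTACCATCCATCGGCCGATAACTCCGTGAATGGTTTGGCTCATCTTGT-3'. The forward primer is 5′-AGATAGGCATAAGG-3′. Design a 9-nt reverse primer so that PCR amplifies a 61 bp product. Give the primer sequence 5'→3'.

5'-GGGACTCCC-3'

The forward primer binds at positions 17–30, so a 61 bp product ends at position 17 + 61 − 1 = 77.
The reverse primer anneals to the top strand over positions 69–77, i.e. to GGGAGTCCC.
Its sequence written 5'→3' is the reverse complement: GGGACTCCC.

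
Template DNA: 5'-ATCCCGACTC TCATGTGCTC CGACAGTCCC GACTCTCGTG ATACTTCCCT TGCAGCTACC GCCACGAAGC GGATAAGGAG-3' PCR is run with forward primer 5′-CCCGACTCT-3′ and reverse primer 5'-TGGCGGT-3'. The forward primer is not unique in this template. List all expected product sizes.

62 bp, 37 bp

The forward primer CCCGACTCT matches the top strand at positions 3–11, 28–36.
The reverse primer's reverse complement is ACCGCCA, matching at positions 58–64.
Each forward site pairs with the reverse site to give a product ending at position 64: sizes 62, 37 bp.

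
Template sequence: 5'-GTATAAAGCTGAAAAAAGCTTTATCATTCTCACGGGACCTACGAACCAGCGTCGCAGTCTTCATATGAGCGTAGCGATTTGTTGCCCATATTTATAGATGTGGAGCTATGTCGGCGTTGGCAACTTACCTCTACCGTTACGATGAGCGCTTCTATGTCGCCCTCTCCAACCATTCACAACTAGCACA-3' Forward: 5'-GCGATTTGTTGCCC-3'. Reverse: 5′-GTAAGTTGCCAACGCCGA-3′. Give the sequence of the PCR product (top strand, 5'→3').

Scanning the template, GCGATTTGTTGCCC occurs at positions 74–87; this primer anneals to the bottom strand there with its 3' end pointing downstream.
The reverse primer's reverse complement is TCGGCGTTGGCAACTTAC, which matches the template at positions 111–128.
The product is the template from position 74 through 128 (55 bp).

5'-GCGATTTGTTGCCCATATTTATAGATGTGGAGCTATGTCGGCGTTGGCAACTTAC-3'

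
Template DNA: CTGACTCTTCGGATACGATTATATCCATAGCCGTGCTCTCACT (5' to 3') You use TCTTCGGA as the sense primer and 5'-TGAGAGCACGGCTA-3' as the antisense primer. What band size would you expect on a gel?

36 bp

Scanning the template, TCTTCGGA occurs at positions 6–13; this primer anneals to the bottom strand there with its 3' end pointing downstream.
Reverse complement of the reverse primer: TAGCCGTGCTCTCA. This occurs on the top strand at positions 28–41.
Amplicon spans positions 6–41: 36 bp.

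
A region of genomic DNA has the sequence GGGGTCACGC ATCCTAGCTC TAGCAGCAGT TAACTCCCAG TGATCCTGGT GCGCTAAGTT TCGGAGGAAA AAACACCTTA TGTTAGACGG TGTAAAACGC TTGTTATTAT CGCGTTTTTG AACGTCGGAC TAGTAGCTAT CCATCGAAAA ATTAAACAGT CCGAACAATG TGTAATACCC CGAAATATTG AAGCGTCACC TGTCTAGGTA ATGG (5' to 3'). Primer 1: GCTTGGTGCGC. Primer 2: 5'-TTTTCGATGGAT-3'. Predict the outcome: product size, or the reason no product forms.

Primer 1 (GCTTGGTGCGC) does not match the top strand, and its reverse complement GCGCACCAAGC does not match either.
With no annealing site for primer 1, no amplification occurs.

No product — primer 1 has no binding site in the template.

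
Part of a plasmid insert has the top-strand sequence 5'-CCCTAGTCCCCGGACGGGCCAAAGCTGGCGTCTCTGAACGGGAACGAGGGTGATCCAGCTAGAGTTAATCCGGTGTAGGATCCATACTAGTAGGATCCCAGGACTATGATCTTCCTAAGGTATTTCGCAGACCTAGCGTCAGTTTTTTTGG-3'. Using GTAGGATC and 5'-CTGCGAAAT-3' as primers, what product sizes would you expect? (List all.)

The forward primer GTAGGATC matches the top strand at positions 75–82, 90–97.
The reverse primer's reverse complement is ATTTCGCAG, matching at positions 122–130.
Each forward site pairs with the reverse site to give a product ending at position 130: sizes 56, 41 bp.

56 bp, 41 bp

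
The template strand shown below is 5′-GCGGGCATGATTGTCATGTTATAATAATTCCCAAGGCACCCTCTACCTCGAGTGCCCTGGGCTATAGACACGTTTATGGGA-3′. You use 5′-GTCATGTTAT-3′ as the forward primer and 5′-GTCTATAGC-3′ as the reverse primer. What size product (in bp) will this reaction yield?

57 bp

Forward primer GTCATGTTAT is found on the top strand at positions 13–22.
Taking the reverse complement of GTCTATAGC gives GCTATAGAC, found at positions 61–69 on the template; the primer anneals here to the top strand with its 3' end pointing upstream.
Amplicon spans positions 13–69: 57 bp.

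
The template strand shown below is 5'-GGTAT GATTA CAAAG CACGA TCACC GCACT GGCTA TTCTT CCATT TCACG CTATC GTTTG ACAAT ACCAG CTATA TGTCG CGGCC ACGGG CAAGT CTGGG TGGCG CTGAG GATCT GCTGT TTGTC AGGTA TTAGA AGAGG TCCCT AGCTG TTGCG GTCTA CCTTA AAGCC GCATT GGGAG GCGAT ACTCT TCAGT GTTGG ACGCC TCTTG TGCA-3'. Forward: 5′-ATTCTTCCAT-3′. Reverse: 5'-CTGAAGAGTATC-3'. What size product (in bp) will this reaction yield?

160 bp

Forward primer ATTCTTCCAT is found on the top strand at positions 35–44.
Taking the reverse complement of CTGAAGAGTATC gives GATACTCTTCAG, found at positions 183–194 on the template; the primer anneals here to the top strand with its 3' end pointing upstream.
The product runs from position 35 to position 194, so its length is 194 − 35 + 1 = 160 bp.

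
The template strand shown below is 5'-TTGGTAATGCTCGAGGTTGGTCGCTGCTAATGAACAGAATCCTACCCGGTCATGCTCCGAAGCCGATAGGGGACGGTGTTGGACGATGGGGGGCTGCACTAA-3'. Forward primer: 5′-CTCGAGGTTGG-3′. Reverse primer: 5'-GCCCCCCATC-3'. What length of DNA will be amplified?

85 bp

Scanning the template, CTCGAGGTTGG occurs at positions 10–20; this primer anneals to the bottom strand there with its 3' end pointing downstream.
Reverse complement of the reverse primer: GATGGGGGGC. This occurs on the top strand at positions 85–94.
Amplicon spans positions 10–94: 85 bp.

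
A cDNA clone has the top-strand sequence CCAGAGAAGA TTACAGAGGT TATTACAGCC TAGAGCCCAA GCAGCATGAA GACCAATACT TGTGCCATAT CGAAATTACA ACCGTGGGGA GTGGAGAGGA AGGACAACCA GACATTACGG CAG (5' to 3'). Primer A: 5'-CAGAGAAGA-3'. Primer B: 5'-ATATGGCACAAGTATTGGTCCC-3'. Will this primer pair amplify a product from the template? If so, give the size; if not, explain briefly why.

No product — primer B has no binding site in the template.

Primer B (ATATGGCACAAGTATTGGTCCC) does not match the top strand, and its reverse complement GGGACCAATACTTGTGCCATAT does not match either.
With no annealing site for primer B, no amplification occurs.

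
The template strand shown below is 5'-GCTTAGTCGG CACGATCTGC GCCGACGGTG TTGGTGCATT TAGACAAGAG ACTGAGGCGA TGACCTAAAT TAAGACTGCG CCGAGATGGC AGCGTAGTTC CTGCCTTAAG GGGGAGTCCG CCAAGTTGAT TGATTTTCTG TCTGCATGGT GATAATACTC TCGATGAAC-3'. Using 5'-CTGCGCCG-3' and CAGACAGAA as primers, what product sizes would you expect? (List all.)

The forward primer CTGCGCCG matches the top strand at positions 17–24, 76–83.
The reverse primer's reverse complement is TTCTGTCTG, matching at positions 136–144.
Each forward site pairs with the reverse site to give a product ending at position 144: sizes 128, 69 bp.

128 bp, 69 bp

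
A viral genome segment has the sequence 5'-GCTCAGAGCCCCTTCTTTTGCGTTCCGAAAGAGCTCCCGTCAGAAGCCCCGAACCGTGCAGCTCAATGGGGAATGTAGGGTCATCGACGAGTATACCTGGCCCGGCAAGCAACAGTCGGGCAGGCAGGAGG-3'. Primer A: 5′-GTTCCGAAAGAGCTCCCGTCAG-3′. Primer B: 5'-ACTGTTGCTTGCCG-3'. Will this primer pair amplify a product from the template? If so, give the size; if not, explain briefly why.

Yes — a 95 bp product.

Primer A (GTTCCGAAAGAGCTCCCGTCAG) matches the top strand at positions 22–43; it acts as a forward primer.
Primer B's reverse complement is CGGCAAGCAACAGT, matching the top strand at positions 103–116; it acts as a reverse primer.
The 3' ends face each other across positions 22–116, giving a 95 bp product.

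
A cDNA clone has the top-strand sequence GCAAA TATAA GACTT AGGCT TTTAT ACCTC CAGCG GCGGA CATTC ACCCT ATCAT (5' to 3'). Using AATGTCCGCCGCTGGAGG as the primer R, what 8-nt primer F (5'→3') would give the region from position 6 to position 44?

The reverse primer's reverse complement CCTCCAGCGGCGGACATT matches the template at positions 27–44; the product starts at position 6.
The forward primer is identical to the top strand over positions 6–13: TATAAGAC.

5'-TATAAGAC-3'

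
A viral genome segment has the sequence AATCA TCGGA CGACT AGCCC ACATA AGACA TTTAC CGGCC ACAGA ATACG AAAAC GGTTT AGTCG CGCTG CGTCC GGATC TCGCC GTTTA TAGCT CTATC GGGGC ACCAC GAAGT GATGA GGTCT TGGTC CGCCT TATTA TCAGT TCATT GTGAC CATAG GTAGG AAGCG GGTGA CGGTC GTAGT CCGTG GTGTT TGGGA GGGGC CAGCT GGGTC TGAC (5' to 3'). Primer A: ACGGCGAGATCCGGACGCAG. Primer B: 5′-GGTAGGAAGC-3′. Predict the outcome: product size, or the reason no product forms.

No product — the primers' 3' ends point away from each other.

Primer A (ACGGCGAGATCCGGACGCAG) has reverse complement CTGCGTCCGGATCTCGCCGT, which matches the top strand at positions 68–87; primer A anneals to the top strand there with its 3' end pointing upstream toward position 68.
Primer B (GGTAGGAAGC) matches the top strand directly at positions 160–169; it anneals to the bottom strand with its 3' end pointing downstream toward position 169.
The 3' ends diverge (primer A extends toward position 1, primer B toward position 219), so the primers never converge on a shared product.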